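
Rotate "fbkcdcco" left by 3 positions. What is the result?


Input: "fbkcdcco", rotate left by 3
First 3 characters: "fbk"
Remaining characters: "cdcco"
Concatenate remaining + first: "cdcco" + "fbk" = "cdccofbk"

cdccofbk


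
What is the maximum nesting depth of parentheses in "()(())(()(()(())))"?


Input: "()(())(()(()(())))"
Tracking depth:
  Position 0 '(': depth becomes 1
  Position 1 ')': depth becomes 0
  Position 2 '(': depth becomes 1
  Position 3 '(': depth becomes 2
  Position 4 ')': depth becomes 1
  Position 5 ')': depth becomes 0
  Position 6 '(': depth becomes 1
  Position 7 '(': depth becomes 2
  Position 8 ')': depth becomes 1
  Position 9 '(': depth becomes 2
  Position 10 '(': depth becomes 3
  Position 11 ')': depth becomes 2
  Position 12 '(': depth becomes 3
  Position 13 '(': depth becomes 4
  Position 14 ')': depth becomes 3
  Position 15 ')': depth becomes 2
  Position 16 ')': depth becomes 1
  Position 17 ')': depth becomes 0
Maximum depth reached: 4

4


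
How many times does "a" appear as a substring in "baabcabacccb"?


Searching for "a" in "baabcabacccb"
Scanning each position:
  Position 0: "b" => no
  Position 1: "a" => MATCH
  Position 2: "a" => MATCH
  Position 3: "b" => no
  Position 4: "c" => no
  Position 5: "a" => MATCH
  Position 6: "b" => no
  Position 7: "a" => MATCH
  Position 8: "c" => no
  Position 9: "c" => no
  Position 10: "c" => no
  Position 11: "b" => no
Total occurrences: 4

4


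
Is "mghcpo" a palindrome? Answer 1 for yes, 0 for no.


Input: mghcpo
Reversed: opchgm
  Compare pos 0 ('m') with pos 5 ('o'): MISMATCH
  Compare pos 1 ('g') with pos 4 ('p'): MISMATCH
  Compare pos 2 ('h') with pos 3 ('c'): MISMATCH
Result: not a palindrome

0


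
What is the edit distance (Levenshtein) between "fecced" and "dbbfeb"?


Computing edit distance: "fecced" -> "dbbfeb"
DP table:
           d    b    b    f    e    b
      0    1    2    3    4    5    6
  f   1    1    2    3    3    4    5
  e   2    2    2    3    4    3    4
  c   3    3    3    3    4    4    4
  c   4    4    4    4    4    5    5
  e   5    5    5    5    5    4    5
  d   6    5    6    6    6    5    5
Edit distance = dp[6][6] = 5

5


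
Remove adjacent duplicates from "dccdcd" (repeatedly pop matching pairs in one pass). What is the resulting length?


Input: dccdcd
Stack-based adjacent duplicate removal:
  Read 'd': push. Stack: d
  Read 'c': push. Stack: dc
  Read 'c': matches stack top 'c' => pop. Stack: d
  Read 'd': matches stack top 'd' => pop. Stack: (empty)
  Read 'c': push. Stack: c
  Read 'd': push. Stack: cd
Final stack: "cd" (length 2)

2


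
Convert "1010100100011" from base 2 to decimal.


Input: "1010100100011" in base 2
Positional expansion:
  Digit '1' (value 1) x 2^12 = 4096
  Digit '0' (value 0) x 2^11 = 0
  Digit '1' (value 1) x 2^10 = 1024
  Digit '0' (value 0) x 2^9 = 0
  Digit '1' (value 1) x 2^8 = 256
  Digit '0' (value 0) x 2^7 = 0
  Digit '0' (value 0) x 2^6 = 0
  Digit '1' (value 1) x 2^5 = 32
  Digit '0' (value 0) x 2^4 = 0
  Digit '0' (value 0) x 2^3 = 0
  Digit '0' (value 0) x 2^2 = 0
  Digit '1' (value 1) x 2^1 = 2
  Digit '1' (value 1) x 2^0 = 1
Sum = 5411

5411


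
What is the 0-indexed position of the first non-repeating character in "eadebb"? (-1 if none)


Input: eadebb
Character frequencies:
  'a': 1
  'b': 2
  'd': 1
  'e': 2
Scanning left to right for freq == 1:
  Position 0 ('e'): freq=2, skip
  Position 1 ('a'): unique! => answer = 1

1


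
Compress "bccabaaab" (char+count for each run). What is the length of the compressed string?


Input: bccabaaab
Runs:
  'b' x 1 => "b1"
  'c' x 2 => "c2"
  'a' x 1 => "a1"
  'b' x 1 => "b1"
  'a' x 3 => "a3"
  'b' x 1 => "b1"
Compressed: "b1c2a1b1a3b1"
Compressed length: 12

12


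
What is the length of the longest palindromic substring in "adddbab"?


Input: "adddbab"
Checking substrings for palindromes:
  [1:4] "ddd" (len 3) => palindrome
  [4:7] "bab" (len 3) => palindrome
  [1:3] "dd" (len 2) => palindrome
  [2:4] "dd" (len 2) => palindrome
Longest palindromic substring: "ddd" with length 3

3


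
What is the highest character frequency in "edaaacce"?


Input: edaaacce
Character counts:
  'a': 3
  'c': 2
  'd': 1
  'e': 2
Maximum frequency: 3

3


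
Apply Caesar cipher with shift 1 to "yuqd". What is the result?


Caesar cipher: shift "yuqd" by 1
  'y' (pos 24) + 1 = pos 25 = 'z'
  'u' (pos 20) + 1 = pos 21 = 'v'
  'q' (pos 16) + 1 = pos 17 = 'r'
  'd' (pos 3) + 1 = pos 4 = 'e'
Result: zvre

zvre


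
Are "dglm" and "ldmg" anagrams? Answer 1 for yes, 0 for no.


Strings: "dglm", "ldmg"
Sorted first:  dglm
Sorted second: dglm
Sorted forms match => anagrams

1


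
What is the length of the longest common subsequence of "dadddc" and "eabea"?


LCS of "dadddc" and "eabea"
DP table:
           e    a    b    e    a
      0    0    0    0    0    0
  d   0    0    0    0    0    0
  a   0    0    1    1    1    1
  d   0    0    1    1    1    1
  d   0    0    1    1    1    1
  d   0    0    1    1    1    1
  c   0    0    1    1    1    1
LCS length = dp[6][5] = 1

1


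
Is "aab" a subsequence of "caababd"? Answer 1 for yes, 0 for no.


Check if "aab" is a subsequence of "caababd"
Greedy scan:
  Position 0 ('c'): no match needed
  Position 1 ('a'): matches sub[0] = 'a'
  Position 2 ('a'): matches sub[1] = 'a'
  Position 3 ('b'): matches sub[2] = 'b'
  Position 4 ('a'): no match needed
  Position 5 ('b'): no match needed
  Position 6 ('d'): no match needed
All 3 characters matched => is a subsequence

1


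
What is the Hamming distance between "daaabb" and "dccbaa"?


Comparing "daaabb" and "dccbaa" position by position:
  Position 0: 'd' vs 'd' => same
  Position 1: 'a' vs 'c' => differ
  Position 2: 'a' vs 'c' => differ
  Position 3: 'a' vs 'b' => differ
  Position 4: 'b' vs 'a' => differ
  Position 5: 'b' vs 'a' => differ
Total differences (Hamming distance): 5

5


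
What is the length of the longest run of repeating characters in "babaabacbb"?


Input: "babaabacbb"
Scanning for longest run:
  Position 1 ('a'): new char, reset run to 1
  Position 2 ('b'): new char, reset run to 1
  Position 3 ('a'): new char, reset run to 1
  Position 4 ('a'): continues run of 'a', length=2
  Position 5 ('b'): new char, reset run to 1
  Position 6 ('a'): new char, reset run to 1
  Position 7 ('c'): new char, reset run to 1
  Position 8 ('b'): new char, reset run to 1
  Position 9 ('b'): continues run of 'b', length=2
Longest run: 'a' with length 2

2


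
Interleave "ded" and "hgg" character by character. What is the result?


Interleaving "ded" and "hgg":
  Position 0: 'd' from first, 'h' from second => "dh"
  Position 1: 'e' from first, 'g' from second => "eg"
  Position 2: 'd' from first, 'g' from second => "dg"
Result: dhegdg

dhegdg


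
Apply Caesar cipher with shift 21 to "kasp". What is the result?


Caesar cipher: shift "kasp" by 21
  'k' (pos 10) + 21 = pos 5 = 'f'
  'a' (pos 0) + 21 = pos 21 = 'v'
  's' (pos 18) + 21 = pos 13 = 'n'
  'p' (pos 15) + 21 = pos 10 = 'k'
Result: fvnk

fvnk


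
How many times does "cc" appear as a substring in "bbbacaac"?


Searching for "cc" in "bbbacaac"
Scanning each position:
  Position 0: "bb" => no
  Position 1: "bb" => no
  Position 2: "ba" => no
  Position 3: "ac" => no
  Position 4: "ca" => no
  Position 5: "aa" => no
  Position 6: "ac" => no
Total occurrences: 0

0


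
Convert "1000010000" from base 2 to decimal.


Input: "1000010000" in base 2
Positional expansion:
  Digit '1' (value 1) x 2^9 = 512
  Digit '0' (value 0) x 2^8 = 0
  Digit '0' (value 0) x 2^7 = 0
  Digit '0' (value 0) x 2^6 = 0
  Digit '0' (value 0) x 2^5 = 0
  Digit '1' (value 1) x 2^4 = 16
  Digit '0' (value 0) x 2^3 = 0
  Digit '0' (value 0) x 2^2 = 0
  Digit '0' (value 0) x 2^1 = 0
  Digit '0' (value 0) x 2^0 = 0
Sum = 528

528


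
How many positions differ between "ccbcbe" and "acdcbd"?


Comparing "ccbcbe" and "acdcbd" position by position:
  Position 0: 'c' vs 'a' => DIFFER
  Position 1: 'c' vs 'c' => same
  Position 2: 'b' vs 'd' => DIFFER
  Position 3: 'c' vs 'c' => same
  Position 4: 'b' vs 'b' => same
  Position 5: 'e' vs 'd' => DIFFER
Positions that differ: 3

3


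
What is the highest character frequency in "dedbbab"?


Input: dedbbab
Character counts:
  'a': 1
  'b': 3
  'd': 2
  'e': 1
Maximum frequency: 3

3


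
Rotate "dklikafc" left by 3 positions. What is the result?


Input: "dklikafc", rotate left by 3
First 3 characters: "dkl"
Remaining characters: "ikafc"
Concatenate remaining + first: "ikafc" + "dkl" = "ikafcdkl"

ikafcdkl


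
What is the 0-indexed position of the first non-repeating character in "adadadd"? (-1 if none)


Input: adadadd
Character frequencies:
  'a': 3
  'd': 4
Scanning left to right for freq == 1:
  Position 0 ('a'): freq=3, skip
  Position 1 ('d'): freq=4, skip
  Position 2 ('a'): freq=3, skip
  Position 3 ('d'): freq=4, skip
  Position 4 ('a'): freq=3, skip
  Position 5 ('d'): freq=4, skip
  Position 6 ('d'): freq=4, skip
  No unique character found => answer = -1

-1


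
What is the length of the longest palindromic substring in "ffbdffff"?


Input: "ffbdffff"
Checking substrings for palindromes:
  [4:8] "ffff" (len 4) => palindrome
  [4:7] "fff" (len 3) => palindrome
  [5:8] "fff" (len 3) => palindrome
  [0:2] "ff" (len 2) => palindrome
  [4:6] "ff" (len 2) => palindrome
  [5:7] "ff" (len 2) => palindrome
Longest palindromic substring: "ffff" with length 4

4


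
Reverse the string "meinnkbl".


Input: meinnkbl
Reading characters right to left:
  Position 7: 'l'
  Position 6: 'b'
  Position 5: 'k'
  Position 4: 'n'
  Position 3: 'n'
  Position 2: 'i'
  Position 1: 'e'
  Position 0: 'm'
Reversed: lbknniem

lbknniem


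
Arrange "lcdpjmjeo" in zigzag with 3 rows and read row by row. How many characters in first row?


Zigzag "lcdpjmjeo" into 3 rows:
Placing characters:
  'l' => row 0
  'c' => row 1
  'd' => row 2
  'p' => row 1
  'j' => row 0
  'm' => row 1
  'j' => row 2
  'e' => row 1
  'o' => row 0
Rows:
  Row 0: "ljo"
  Row 1: "cpme"
  Row 2: "dj"
First row length: 3

3


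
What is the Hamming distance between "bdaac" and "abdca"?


Comparing "bdaac" and "abdca" position by position:
  Position 0: 'b' vs 'a' => differ
  Position 1: 'd' vs 'b' => differ
  Position 2: 'a' vs 'd' => differ
  Position 3: 'a' vs 'c' => differ
  Position 4: 'c' vs 'a' => differ
Total differences (Hamming distance): 5

5


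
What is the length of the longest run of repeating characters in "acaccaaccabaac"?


Input: "acaccaaccabaac"
Scanning for longest run:
  Position 1 ('c'): new char, reset run to 1
  Position 2 ('a'): new char, reset run to 1
  Position 3 ('c'): new char, reset run to 1
  Position 4 ('c'): continues run of 'c', length=2
  Position 5 ('a'): new char, reset run to 1
  Position 6 ('a'): continues run of 'a', length=2
  Position 7 ('c'): new char, reset run to 1
  Position 8 ('c'): continues run of 'c', length=2
  Position 9 ('a'): new char, reset run to 1
  Position 10 ('b'): new char, reset run to 1
  Position 11 ('a'): new char, reset run to 1
  Position 12 ('a'): continues run of 'a', length=2
  Position 13 ('c'): new char, reset run to 1
Longest run: 'c' with length 2

2


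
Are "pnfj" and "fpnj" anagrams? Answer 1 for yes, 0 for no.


Strings: "pnfj", "fpnj"
Sorted first:  fjnp
Sorted second: fjnp
Sorted forms match => anagrams

1


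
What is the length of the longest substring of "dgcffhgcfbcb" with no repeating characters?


Input: "dgcffhgcfbcb"
Sliding window (track last position of each char):
  Position 0 ('d'): window [0,0] length 1 -- new best
  Position 1 ('g'): window [0,1] length 2 -- new best
  Position 2 ('c'): window [0,2] length 3 -- new best
  Position 3 ('f'): window [0,3] length 4 -- new best
  Position 4 ('f'): repeat (last at 3), move window start to 4
  Position 4 ('f'): window [4,4] length 1
  Position 5 ('h'): window [4,5] length 2
  Position 6 ('g'): window [4,6] length 3
  Position 7 ('c'): window [4,7] length 4
  Position 8 ('f'): repeat (last at 4), move window start to 5
  Position 8 ('f'): window [5,8] length 4
  Position 9 ('b'): window [5,9] length 5 -- new best
  Position 10 ('c'): repeat (last at 7), move window start to 8
  Position 10 ('c'): window [8,10] length 3
  Position 11 ('b'): repeat (last at 9), move window start to 10
  Position 11 ('b'): window [10,11] length 2
Longest substring with no repeats: "hgcfb" with length 5

5


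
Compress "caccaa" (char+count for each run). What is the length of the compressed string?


Input: caccaa
Runs:
  'c' x 1 => "c1"
  'a' x 1 => "a1"
  'c' x 2 => "c2"
  'a' x 2 => "a2"
Compressed: "c1a1c2a2"
Compressed length: 8

8


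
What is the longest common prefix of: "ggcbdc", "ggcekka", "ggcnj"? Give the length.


Words: ggcbdc, ggcekka, ggcnj
  Position 0: all 'g' => match
  Position 1: all 'g' => match
  Position 2: all 'c' => match
  Position 3: ('b', 'e', 'n') => mismatch, stop
LCP = "ggc" (length 3)

3


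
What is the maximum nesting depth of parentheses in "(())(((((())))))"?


Input: "(())(((((())))))"
Tracking depth:
  Position 0 '(': depth becomes 1
  Position 1 '(': depth becomes 2
  Position 2 ')': depth becomes 1
  Position 3 ')': depth becomes 0
  Position 4 '(': depth becomes 1
  Position 5 '(': depth becomes 2
  Position 6 '(': depth becomes 3
  Position 7 '(': depth becomes 4
  Position 8 '(': depth becomes 5
  Position 9 '(': depth becomes 6
  Position 10 ')': depth becomes 5
  Position 11 ')': depth becomes 4
  Position 12 ')': depth becomes 3
  Position 13 ')': depth becomes 2
  Position 14 ')': depth becomes 1
  Position 15 ')': depth becomes 0
Maximum depth reached: 6

6


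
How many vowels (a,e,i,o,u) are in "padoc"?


Input: padoc
Checking each character:
  'p' at position 0: consonant
  'a' at position 1: vowel (running total: 1)
  'd' at position 2: consonant
  'o' at position 3: vowel (running total: 2)
  'c' at position 4: consonant
Total vowels: 2

2


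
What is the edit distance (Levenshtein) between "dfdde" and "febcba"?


Computing edit distance: "dfdde" -> "febcba"
DP table:
           f    e    b    c    b    a
      0    1    2    3    4    5    6
  d   1    1    2    3    4    5    6
  f   2    1    2    3    4    5    6
  d   3    2    2    3    4    5    6
  d   4    3    3    3    4    5    6
  e   5    4    3    4    4    5    6
Edit distance = dp[5][6] = 6

6


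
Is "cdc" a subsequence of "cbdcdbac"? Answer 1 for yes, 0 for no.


Check if "cdc" is a subsequence of "cbdcdbac"
Greedy scan:
  Position 0 ('c'): matches sub[0] = 'c'
  Position 1 ('b'): no match needed
  Position 2 ('d'): matches sub[1] = 'd'
  Position 3 ('c'): matches sub[2] = 'c'
  Position 4 ('d'): no match needed
  Position 5 ('b'): no match needed
  Position 6 ('a'): no match needed
  Position 7 ('c'): no match needed
All 3 characters matched => is a subsequence

1


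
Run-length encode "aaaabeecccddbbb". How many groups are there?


Input: aaaabeecccddbbb
Scanning for consecutive runs:
  Group 1: 'a' x 4 (positions 0-3)
  Group 2: 'b' x 1 (positions 4-4)
  Group 3: 'e' x 2 (positions 5-6)
  Group 4: 'c' x 3 (positions 7-9)
  Group 5: 'd' x 2 (positions 10-11)
  Group 6: 'b' x 3 (positions 12-14)
Total groups: 6

6


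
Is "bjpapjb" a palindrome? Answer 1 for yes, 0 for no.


Input: bjpapjb
Reversed: bjpapjb
  Compare pos 0 ('b') with pos 6 ('b'): match
  Compare pos 1 ('j') with pos 5 ('j'): match
  Compare pos 2 ('p') with pos 4 ('p'): match
Result: palindrome

1


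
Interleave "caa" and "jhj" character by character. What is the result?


Interleaving "caa" and "jhj":
  Position 0: 'c' from first, 'j' from second => "cj"
  Position 1: 'a' from first, 'h' from second => "ah"
  Position 2: 'a' from first, 'j' from second => "aj"
Result: cjahaj

cjahaj


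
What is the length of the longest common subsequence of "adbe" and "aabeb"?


LCS of "adbe" and "aabeb"
DP table:
           a    a    b    e    b
      0    0    0    0    0    0
  a   0    1    1    1    1    1
  d   0    1    1    1    1    1
  b   0    1    1    2    2    2
  e   0    1    1    2    3    3
LCS length = dp[4][5] = 3

3


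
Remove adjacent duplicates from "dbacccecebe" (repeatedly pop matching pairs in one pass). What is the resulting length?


Input: dbacccecebe
Stack-based adjacent duplicate removal:
  Read 'd': push. Stack: d
  Read 'b': push. Stack: db
  Read 'a': push. Stack: dba
  Read 'c': push. Stack: dbac
  Read 'c': matches stack top 'c' => pop. Stack: dba
  Read 'c': push. Stack: dbac
  Read 'e': push. Stack: dbace
  Read 'c': push. Stack: dbacec
  Read 'e': push. Stack: dbacece
  Read 'b': push. Stack: dbaceceb
  Read 'e': push. Stack: dbacecebe
Final stack: "dbacecebe" (length 9)

9


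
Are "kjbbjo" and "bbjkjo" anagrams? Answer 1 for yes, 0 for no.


Strings: "kjbbjo", "bbjkjo"
Sorted first:  bbjjko
Sorted second: bbjjko
Sorted forms match => anagrams

1


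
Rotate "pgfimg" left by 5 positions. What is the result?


Input: "pgfimg", rotate left by 5
First 5 characters: "pgfim"
Remaining characters: "g"
Concatenate remaining + first: "g" + "pgfim" = "gpgfim"

gpgfim


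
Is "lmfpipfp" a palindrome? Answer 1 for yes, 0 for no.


Input: lmfpipfp
Reversed: pfpipfml
  Compare pos 0 ('l') with pos 7 ('p'): MISMATCH
  Compare pos 1 ('m') with pos 6 ('f'): MISMATCH
  Compare pos 2 ('f') with pos 5 ('p'): MISMATCH
  Compare pos 3 ('p') with pos 4 ('i'): MISMATCH
Result: not a palindrome

0


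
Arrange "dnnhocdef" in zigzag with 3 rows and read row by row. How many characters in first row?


Zigzag "dnnhocdef" into 3 rows:
Placing characters:
  'd' => row 0
  'n' => row 1
  'n' => row 2
  'h' => row 1
  'o' => row 0
  'c' => row 1
  'd' => row 2
  'e' => row 1
  'f' => row 0
Rows:
  Row 0: "dof"
  Row 1: "nhce"
  Row 2: "nd"
First row length: 3

3


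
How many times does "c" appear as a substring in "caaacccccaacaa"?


Searching for "c" in "caaacccccaacaa"
Scanning each position:
  Position 0: "c" => MATCH
  Position 1: "a" => no
  Position 2: "a" => no
  Position 3: "a" => no
  Position 4: "c" => MATCH
  Position 5: "c" => MATCH
  Position 6: "c" => MATCH
  Position 7: "c" => MATCH
  Position 8: "c" => MATCH
  Position 9: "a" => no
  Position 10: "a" => no
  Position 11: "c" => MATCH
  Position 12: "a" => no
  Position 13: "a" => no
Total occurrences: 7

7


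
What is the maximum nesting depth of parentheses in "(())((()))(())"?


Input: "(())((()))(())"
Tracking depth:
  Position 0 '(': depth becomes 1
  Position 1 '(': depth becomes 2
  Position 2 ')': depth becomes 1
  Position 3 ')': depth becomes 0
  Position 4 '(': depth becomes 1
  Position 5 '(': depth becomes 2
  Position 6 '(': depth becomes 3
  Position 7 ')': depth becomes 2
  Position 8 ')': depth becomes 1
  Position 9 ')': depth becomes 0
  Position 10 '(': depth becomes 1
  Position 11 '(': depth becomes 2
  Position 12 ')': depth becomes 1
  Position 13 ')': depth becomes 0
Maximum depth reached: 3

3


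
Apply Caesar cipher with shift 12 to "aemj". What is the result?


Caesar cipher: shift "aemj" by 12
  'a' (pos 0) + 12 = pos 12 = 'm'
  'e' (pos 4) + 12 = pos 16 = 'q'
  'm' (pos 12) + 12 = pos 24 = 'y'
  'j' (pos 9) + 12 = pos 21 = 'v'
Result: mqyv

mqyv


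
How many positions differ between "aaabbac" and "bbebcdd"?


Comparing "aaabbac" and "bbebcdd" position by position:
  Position 0: 'a' vs 'b' => DIFFER
  Position 1: 'a' vs 'b' => DIFFER
  Position 2: 'a' vs 'e' => DIFFER
  Position 3: 'b' vs 'b' => same
  Position 4: 'b' vs 'c' => DIFFER
  Position 5: 'a' vs 'd' => DIFFER
  Position 6: 'c' vs 'd' => DIFFER
Positions that differ: 6

6


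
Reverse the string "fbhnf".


Input: fbhnf
Reading characters right to left:
  Position 4: 'f'
  Position 3: 'n'
  Position 2: 'h'
  Position 1: 'b'
  Position 0: 'f'
Reversed: fnhbf

fnhbf


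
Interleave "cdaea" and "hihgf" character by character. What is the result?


Interleaving "cdaea" and "hihgf":
  Position 0: 'c' from first, 'h' from second => "ch"
  Position 1: 'd' from first, 'i' from second => "di"
  Position 2: 'a' from first, 'h' from second => "ah"
  Position 3: 'e' from first, 'g' from second => "eg"
  Position 4: 'a' from first, 'f' from second => "af"
Result: chdiahegaf

chdiahegaf


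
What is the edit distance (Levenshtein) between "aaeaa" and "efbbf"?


Computing edit distance: "aaeaa" -> "efbbf"
DP table:
           e    f    b    b    f
      0    1    2    3    4    5
  a   1    1    2    3    4    5
  a   2    2    2    3    4    5
  e   3    2    3    3    4    5
  a   4    3    3    4    4    5
  a   5    4    4    4    5    5
Edit distance = dp[5][5] = 5

5


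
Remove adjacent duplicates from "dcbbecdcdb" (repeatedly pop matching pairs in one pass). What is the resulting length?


Input: dcbbecdcdb
Stack-based adjacent duplicate removal:
  Read 'd': push. Stack: d
  Read 'c': push. Stack: dc
  Read 'b': push. Stack: dcb
  Read 'b': matches stack top 'b' => pop. Stack: dc
  Read 'e': push. Stack: dce
  Read 'c': push. Stack: dcec
  Read 'd': push. Stack: dcecd
  Read 'c': push. Stack: dcecdc
  Read 'd': push. Stack: dcecdcd
  Read 'b': push. Stack: dcecdcdb
Final stack: "dcecdcdb" (length 8)

8


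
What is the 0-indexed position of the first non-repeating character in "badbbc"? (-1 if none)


Input: badbbc
Character frequencies:
  'a': 1
  'b': 3
  'c': 1
  'd': 1
Scanning left to right for freq == 1:
  Position 0 ('b'): freq=3, skip
  Position 1 ('a'): unique! => answer = 1

1


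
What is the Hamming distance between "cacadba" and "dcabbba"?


Comparing "cacadba" and "dcabbba" position by position:
  Position 0: 'c' vs 'd' => differ
  Position 1: 'a' vs 'c' => differ
  Position 2: 'c' vs 'a' => differ
  Position 3: 'a' vs 'b' => differ
  Position 4: 'd' vs 'b' => differ
  Position 5: 'b' vs 'b' => same
  Position 6: 'a' vs 'a' => same
Total differences (Hamming distance): 5

5


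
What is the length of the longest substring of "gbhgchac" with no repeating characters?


Input: "gbhgchac"
Sliding window (track last position of each char):
  Position 0 ('g'): window [0,0] length 1 -- new best
  Position 1 ('b'): window [0,1] length 2 -- new best
  Position 2 ('h'): window [0,2] length 3 -- new best
  Position 3 ('g'): repeat (last at 0), move window start to 1
  Position 3 ('g'): window [1,3] length 3
  Position 4 ('c'): window [1,4] length 4 -- new best
  Position 5 ('h'): repeat (last at 2), move window start to 3
  Position 5 ('h'): window [3,5] length 3
  Position 6 ('a'): window [3,6] length 4
  Position 7 ('c'): repeat (last at 4), move window start to 5
  Position 7 ('c'): window [5,7] length 3
Longest substring with no repeats: "bhgc" with length 4

4


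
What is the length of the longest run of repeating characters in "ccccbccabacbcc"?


Input: "ccccbccabacbcc"
Scanning for longest run:
  Position 1 ('c'): continues run of 'c', length=2
  Position 2 ('c'): continues run of 'c', length=3
  Position 3 ('c'): continues run of 'c', length=4
  Position 4 ('b'): new char, reset run to 1
  Position 5 ('c'): new char, reset run to 1
  Position 6 ('c'): continues run of 'c', length=2
  Position 7 ('a'): new char, reset run to 1
  Position 8 ('b'): new char, reset run to 1
  Position 9 ('a'): new char, reset run to 1
  Position 10 ('c'): new char, reset run to 1
  Position 11 ('b'): new char, reset run to 1
  Position 12 ('c'): new char, reset run to 1
  Position 13 ('c'): continues run of 'c', length=2
Longest run: 'c' with length 4

4


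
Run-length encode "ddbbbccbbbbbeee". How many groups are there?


Input: ddbbbccbbbbbeee
Scanning for consecutive runs:
  Group 1: 'd' x 2 (positions 0-1)
  Group 2: 'b' x 3 (positions 2-4)
  Group 3: 'c' x 2 (positions 5-6)
  Group 4: 'b' x 5 (positions 7-11)
  Group 5: 'e' x 3 (positions 12-14)
Total groups: 5

5


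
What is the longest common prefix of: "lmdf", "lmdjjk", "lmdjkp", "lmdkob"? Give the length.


Words: lmdf, lmdjjk, lmdjkp, lmdkob
  Position 0: all 'l' => match
  Position 1: all 'm' => match
  Position 2: all 'd' => match
  Position 3: ('f', 'j', 'j', 'k') => mismatch, stop
LCP = "lmd" (length 3)

3


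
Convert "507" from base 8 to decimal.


Input: "507" in base 8
Positional expansion:
  Digit '5' (value 5) x 8^2 = 320
  Digit '0' (value 0) x 8^1 = 0
  Digit '7' (value 7) x 8^0 = 7
Sum = 327

327


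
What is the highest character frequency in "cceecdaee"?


Input: cceecdaee
Character counts:
  'a': 1
  'c': 3
  'd': 1
  'e': 4
Maximum frequency: 4

4


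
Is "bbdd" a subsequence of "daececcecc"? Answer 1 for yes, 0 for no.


Check if "bbdd" is a subsequence of "daececcecc"
Greedy scan:
  Position 0 ('d'): no match needed
  Position 1 ('a'): no match needed
  Position 2 ('e'): no match needed
  Position 3 ('c'): no match needed
  Position 4 ('e'): no match needed
  Position 5 ('c'): no match needed
  Position 6 ('c'): no match needed
  Position 7 ('e'): no match needed
  Position 8 ('c'): no match needed
  Position 9 ('c'): no match needed
Only matched 0/4 characters => not a subsequence

0


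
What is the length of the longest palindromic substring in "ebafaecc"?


Input: "ebafaecc"
Checking substrings for palindromes:
  [2:5] "afa" (len 3) => palindrome
  [6:8] "cc" (len 2) => palindrome
Longest palindromic substring: "afa" with length 3

3


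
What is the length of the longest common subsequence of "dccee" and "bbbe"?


LCS of "dccee" and "bbbe"
DP table:
           b    b    b    e
      0    0    0    0    0
  d   0    0    0    0    0
  c   0    0    0    0    0
  c   0    0    0    0    0
  e   0    0    0    0    1
  e   0    0    0    0    1
LCS length = dp[5][4] = 1

1


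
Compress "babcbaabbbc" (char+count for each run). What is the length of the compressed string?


Input: babcbaabbbc
Runs:
  'b' x 1 => "b1"
  'a' x 1 => "a1"
  'b' x 1 => "b1"
  'c' x 1 => "c1"
  'b' x 1 => "b1"
  'a' x 2 => "a2"
  'b' x 3 => "b3"
  'c' x 1 => "c1"
Compressed: "b1a1b1c1b1a2b3c1"
Compressed length: 16

16


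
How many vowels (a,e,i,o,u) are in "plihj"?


Input: plihj
Checking each character:
  'p' at position 0: consonant
  'l' at position 1: consonant
  'i' at position 2: vowel (running total: 1)
  'h' at position 3: consonant
  'j' at position 4: consonant
Total vowels: 1

1


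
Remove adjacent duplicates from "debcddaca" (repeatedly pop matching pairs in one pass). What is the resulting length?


Input: debcddaca
Stack-based adjacent duplicate removal:
  Read 'd': push. Stack: d
  Read 'e': push. Stack: de
  Read 'b': push. Stack: deb
  Read 'c': push. Stack: debc
  Read 'd': push. Stack: debcd
  Read 'd': matches stack top 'd' => pop. Stack: debc
  Read 'a': push. Stack: debca
  Read 'c': push. Stack: debcac
  Read 'a': push. Stack: debcaca
Final stack: "debcaca" (length 7)

7


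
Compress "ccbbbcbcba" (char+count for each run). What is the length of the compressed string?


Input: ccbbbcbcba
Runs:
  'c' x 2 => "c2"
  'b' x 3 => "b3"
  'c' x 1 => "c1"
  'b' x 1 => "b1"
  'c' x 1 => "c1"
  'b' x 1 => "b1"
  'a' x 1 => "a1"
Compressed: "c2b3c1b1c1b1a1"
Compressed length: 14

14


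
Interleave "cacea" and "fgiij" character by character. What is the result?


Interleaving "cacea" and "fgiij":
  Position 0: 'c' from first, 'f' from second => "cf"
  Position 1: 'a' from first, 'g' from second => "ag"
  Position 2: 'c' from first, 'i' from second => "ci"
  Position 3: 'e' from first, 'i' from second => "ei"
  Position 4: 'a' from first, 'j' from second => "aj"
Result: cfagcieiaj

cfagcieiaj


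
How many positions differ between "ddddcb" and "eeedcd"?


Comparing "ddddcb" and "eeedcd" position by position:
  Position 0: 'd' vs 'e' => DIFFER
  Position 1: 'd' vs 'e' => DIFFER
  Position 2: 'd' vs 'e' => DIFFER
  Position 3: 'd' vs 'd' => same
  Position 4: 'c' vs 'c' => same
  Position 5: 'b' vs 'd' => DIFFER
Positions that differ: 4

4


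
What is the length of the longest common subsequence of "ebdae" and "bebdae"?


LCS of "ebdae" and "bebdae"
DP table:
           b    e    b    d    a    e
      0    0    0    0    0    0    0
  e   0    0    1    1    1    1    1
  b   0    1    1    2    2    2    2
  d   0    1    1    2    3    3    3
  a   0    1    1    2    3    4    4
  e   0    1    2    2    3    4    5
LCS length = dp[5][6] = 5

5


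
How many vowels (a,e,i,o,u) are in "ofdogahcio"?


Input: ofdogahcio
Checking each character:
  'o' at position 0: vowel (running total: 1)
  'f' at position 1: consonant
  'd' at position 2: consonant
  'o' at position 3: vowel (running total: 2)
  'g' at position 4: consonant
  'a' at position 5: vowel (running total: 3)
  'h' at position 6: consonant
  'c' at position 7: consonant
  'i' at position 8: vowel (running total: 4)
  'o' at position 9: vowel (running total: 5)
Total vowels: 5

5


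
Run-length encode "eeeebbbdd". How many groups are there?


Input: eeeebbbdd
Scanning for consecutive runs:
  Group 1: 'e' x 4 (positions 0-3)
  Group 2: 'b' x 3 (positions 4-6)
  Group 3: 'd' x 2 (positions 7-8)
Total groups: 3

3


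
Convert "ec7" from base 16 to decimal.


Input: "ec7" in base 16
Positional expansion:
  Digit 'e' (value 14) x 16^2 = 3584
  Digit 'c' (value 12) x 16^1 = 192
  Digit '7' (value 7) x 16^0 = 7
Sum = 3783

3783


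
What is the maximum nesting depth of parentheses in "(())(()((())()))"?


Input: "(())(()((())()))"
Tracking depth:
  Position 0 '(': depth becomes 1
  Position 1 '(': depth becomes 2
  Position 2 ')': depth becomes 1
  Position 3 ')': depth becomes 0
  Position 4 '(': depth becomes 1
  Position 5 '(': depth becomes 2
  Position 6 ')': depth becomes 1
  Position 7 '(': depth becomes 2
  Position 8 '(': depth becomes 3
  Position 9 '(': depth becomes 4
  Position 10 ')': depth becomes 3
  Position 11 ')': depth becomes 2
  Position 12 '(': depth becomes 3
  Position 13 ')': depth becomes 2
  Position 14 ')': depth becomes 1
  Position 15 ')': depth becomes 0
Maximum depth reached: 4

4


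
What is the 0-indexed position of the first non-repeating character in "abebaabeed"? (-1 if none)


Input: abebaabeed
Character frequencies:
  'a': 3
  'b': 3
  'd': 1
  'e': 3
Scanning left to right for freq == 1:
  Position 0 ('a'): freq=3, skip
  Position 1 ('b'): freq=3, skip
  Position 2 ('e'): freq=3, skip
  Position 3 ('b'): freq=3, skip
  Position 4 ('a'): freq=3, skip
  Position 5 ('a'): freq=3, skip
  Position 6 ('b'): freq=3, skip
  Position 7 ('e'): freq=3, skip
  Position 8 ('e'): freq=3, skip
  Position 9 ('d'): unique! => answer = 9

9


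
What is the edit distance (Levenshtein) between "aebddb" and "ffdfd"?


Computing edit distance: "aebddb" -> "ffdfd"
DP table:
           f    f    d    f    d
      0    1    2    3    4    5
  a   1    1    2    3    4    5
  e   2    2    2    3    4    5
  b   3    3    3    3    4    5
  d   4    4    4    3    4    4
  d   5    5    5    4    4    4
  b   6    6    6    5    5    5
Edit distance = dp[6][5] = 5

5


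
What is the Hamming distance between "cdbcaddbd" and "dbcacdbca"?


Comparing "cdbcaddbd" and "dbcacdbca" position by position:
  Position 0: 'c' vs 'd' => differ
  Position 1: 'd' vs 'b' => differ
  Position 2: 'b' vs 'c' => differ
  Position 3: 'c' vs 'a' => differ
  Position 4: 'a' vs 'c' => differ
  Position 5: 'd' vs 'd' => same
  Position 6: 'd' vs 'b' => differ
  Position 7: 'b' vs 'c' => differ
  Position 8: 'd' vs 'a' => differ
Total differences (Hamming distance): 8

8


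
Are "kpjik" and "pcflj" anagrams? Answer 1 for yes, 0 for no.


Strings: "kpjik", "pcflj"
Sorted first:  ijkkp
Sorted second: cfjlp
Differ at position 0: 'i' vs 'c' => not anagrams

0


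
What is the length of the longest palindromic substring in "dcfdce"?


Input: "dcfdce"
Checking substrings for palindromes:
  No multi-char palindromic substrings found
Longest palindromic substring: "d" with length 1

1


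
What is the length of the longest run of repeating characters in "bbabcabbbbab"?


Input: "bbabcabbbbab"
Scanning for longest run:
  Position 1 ('b'): continues run of 'b', length=2
  Position 2 ('a'): new char, reset run to 1
  Position 3 ('b'): new char, reset run to 1
  Position 4 ('c'): new char, reset run to 1
  Position 5 ('a'): new char, reset run to 1
  Position 6 ('b'): new char, reset run to 1
  Position 7 ('b'): continues run of 'b', length=2
  Position 8 ('b'): continues run of 'b', length=3
  Position 9 ('b'): continues run of 'b', length=4
  Position 10 ('a'): new char, reset run to 1
  Position 11 ('b'): new char, reset run to 1
Longest run: 'b' with length 4

4


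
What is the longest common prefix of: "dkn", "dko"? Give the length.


Words: dkn, dko
  Position 0: all 'd' => match
  Position 1: all 'k' => match
  Position 2: ('n', 'o') => mismatch, stop
LCP = "dk" (length 2)

2


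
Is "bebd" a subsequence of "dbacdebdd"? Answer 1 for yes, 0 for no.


Check if "bebd" is a subsequence of "dbacdebdd"
Greedy scan:
  Position 0 ('d'): no match needed
  Position 1 ('b'): matches sub[0] = 'b'
  Position 2 ('a'): no match needed
  Position 3 ('c'): no match needed
  Position 4 ('d'): no match needed
  Position 5 ('e'): matches sub[1] = 'e'
  Position 6 ('b'): matches sub[2] = 'b'
  Position 7 ('d'): matches sub[3] = 'd'
  Position 8 ('d'): no match needed
All 4 characters matched => is a subsequence

1


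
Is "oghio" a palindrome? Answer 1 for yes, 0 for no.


Input: oghio
Reversed: oihgo
  Compare pos 0 ('o') with pos 4 ('o'): match
  Compare pos 1 ('g') with pos 3 ('i'): MISMATCH
Result: not a palindrome

0


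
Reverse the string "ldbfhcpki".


Input: ldbfhcpki
Reading characters right to left:
  Position 8: 'i'
  Position 7: 'k'
  Position 6: 'p'
  Position 5: 'c'
  Position 4: 'h'
  Position 3: 'f'
  Position 2: 'b'
  Position 1: 'd'
  Position 0: 'l'
Reversed: ikpchfbdl

ikpchfbdl


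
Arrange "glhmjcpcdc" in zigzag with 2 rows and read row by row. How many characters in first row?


Zigzag "glhmjcpcdc" into 2 rows:
Placing characters:
  'g' => row 0
  'l' => row 1
  'h' => row 0
  'm' => row 1
  'j' => row 0
  'c' => row 1
  'p' => row 0
  'c' => row 1
  'd' => row 0
  'c' => row 1
Rows:
  Row 0: "ghjpd"
  Row 1: "lmccc"
First row length: 5

5


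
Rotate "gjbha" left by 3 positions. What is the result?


Input: "gjbha", rotate left by 3
First 3 characters: "gjb"
Remaining characters: "ha"
Concatenate remaining + first: "ha" + "gjb" = "hagjb"

hagjb


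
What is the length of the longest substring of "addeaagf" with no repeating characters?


Input: "addeaagf"
Sliding window (track last position of each char):
  Position 0 ('a'): window [0,0] length 1 -- new best
  Position 1 ('d'): window [0,1] length 2 -- new best
  Position 2 ('d'): repeat (last at 1), move window start to 2
  Position 2 ('d'): window [2,2] length 1
  Position 3 ('e'): window [2,3] length 2
  Position 4 ('a'): window [2,4] length 3 -- new best
  Position 5 ('a'): repeat (last at 4), move window start to 5
  Position 5 ('a'): window [5,5] length 1
  Position 6 ('g'): window [5,6] length 2
  Position 7 ('f'): window [5,7] length 3
Longest substring with no repeats: "dea" with length 3

3


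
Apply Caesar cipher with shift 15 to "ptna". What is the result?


Caesar cipher: shift "ptna" by 15
  'p' (pos 15) + 15 = pos 4 = 'e'
  't' (pos 19) + 15 = pos 8 = 'i'
  'n' (pos 13) + 15 = pos 2 = 'c'
  'a' (pos 0) + 15 = pos 15 = 'p'
Result: eicp

eicp


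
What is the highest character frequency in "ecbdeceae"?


Input: ecbdeceae
Character counts:
  'a': 1
  'b': 1
  'c': 2
  'd': 1
  'e': 4
Maximum frequency: 4

4


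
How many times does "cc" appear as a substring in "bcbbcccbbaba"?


Searching for "cc" in "bcbbcccbbaba"
Scanning each position:
  Position 0: "bc" => no
  Position 1: "cb" => no
  Position 2: "bb" => no
  Position 3: "bc" => no
  Position 4: "cc" => MATCH
  Position 5: "cc" => MATCH
  Position 6: "cb" => no
  Position 7: "bb" => no
  Position 8: "ba" => no
  Position 9: "ab" => no
  Position 10: "ba" => no
Total occurrences: 2

2


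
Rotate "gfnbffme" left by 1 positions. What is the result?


Input: "gfnbffme", rotate left by 1
First 1 characters: "g"
Remaining characters: "fnbffme"
Concatenate remaining + first: "fnbffme" + "g" = "fnbffmeg"

fnbffmeg


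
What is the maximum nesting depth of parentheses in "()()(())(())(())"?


Input: "()()(())(())(())"
Tracking depth:
  Position 0 '(': depth becomes 1
  Position 1 ')': depth becomes 0
  Position 2 '(': depth becomes 1
  Position 3 ')': depth becomes 0
  Position 4 '(': depth becomes 1
  Position 5 '(': depth becomes 2
  Position 6 ')': depth becomes 1
  Position 7 ')': depth becomes 0
  Position 8 '(': depth becomes 1
  Position 9 '(': depth becomes 2
  Position 10 ')': depth becomes 1
  Position 11 ')': depth becomes 0
  Position 12 '(': depth becomes 1
  Position 13 '(': depth becomes 2
  Position 14 ')': depth becomes 1
  Position 15 ')': depth becomes 0
Maximum depth reached: 2

2


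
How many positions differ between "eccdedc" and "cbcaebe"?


Comparing "eccdedc" and "cbcaebe" position by position:
  Position 0: 'e' vs 'c' => DIFFER
  Position 1: 'c' vs 'b' => DIFFER
  Position 2: 'c' vs 'c' => same
  Position 3: 'd' vs 'a' => DIFFER
  Position 4: 'e' vs 'e' => same
  Position 5: 'd' vs 'b' => DIFFER
  Position 6: 'c' vs 'e' => DIFFER
Positions that differ: 5

5


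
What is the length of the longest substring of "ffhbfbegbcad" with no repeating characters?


Input: "ffhbfbegbcad"
Sliding window (track last position of each char):
  Position 0 ('f'): window [0,0] length 1 -- new best
  Position 1 ('f'): repeat (last at 0), move window start to 1
  Position 1 ('f'): window [1,1] length 1
  Position 2 ('h'): window [1,2] length 2 -- new best
  Position 3 ('b'): window [1,3] length 3 -- new best
  Position 4 ('f'): repeat (last at 1), move window start to 2
  Position 4 ('f'): window [2,4] length 3
  Position 5 ('b'): repeat (last at 3), move window start to 4
  Position 5 ('b'): window [4,5] length 2
  Position 6 ('e'): window [4,6] length 3
  Position 7 ('g'): window [4,7] length 4 -- new best
  Position 8 ('b'): repeat (last at 5), move window start to 6
  Position 8 ('b'): window [6,8] length 3
  Position 9 ('c'): window [6,9] length 4
  Position 10 ('a'): window [6,10] length 5 -- new best
  Position 11 ('d'): window [6,11] length 6 -- new best
Longest substring with no repeats: "egbcad" with length 6

6


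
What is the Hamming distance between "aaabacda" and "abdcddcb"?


Comparing "aaabacda" and "abdcddcb" position by position:
  Position 0: 'a' vs 'a' => same
  Position 1: 'a' vs 'b' => differ
  Position 2: 'a' vs 'd' => differ
  Position 3: 'b' vs 'c' => differ
  Position 4: 'a' vs 'd' => differ
  Position 5: 'c' vs 'd' => differ
  Position 6: 'd' vs 'c' => differ
  Position 7: 'a' vs 'b' => differ
Total differences (Hamming distance): 7

7


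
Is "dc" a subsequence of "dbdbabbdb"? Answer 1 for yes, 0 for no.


Check if "dc" is a subsequence of "dbdbabbdb"
Greedy scan:
  Position 0 ('d'): matches sub[0] = 'd'
  Position 1 ('b'): no match needed
  Position 2 ('d'): no match needed
  Position 3 ('b'): no match needed
  Position 4 ('a'): no match needed
  Position 5 ('b'): no match needed
  Position 6 ('b'): no match needed
  Position 7 ('d'): no match needed
  Position 8 ('b'): no match needed
Only matched 1/2 characters => not a subsequence

0


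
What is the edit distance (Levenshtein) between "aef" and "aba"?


Computing edit distance: "aef" -> "aba"
DP table:
           a    b    a
      0    1    2    3
  a   1    0    1    2
  e   2    1    1    2
  f   3    2    2    2
Edit distance = dp[3][3] = 2

2


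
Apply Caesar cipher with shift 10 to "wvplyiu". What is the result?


Caesar cipher: shift "wvplyiu" by 10
  'w' (pos 22) + 10 = pos 6 = 'g'
  'v' (pos 21) + 10 = pos 5 = 'f'
  'p' (pos 15) + 10 = pos 25 = 'z'
  'l' (pos 11) + 10 = pos 21 = 'v'
  'y' (pos 24) + 10 = pos 8 = 'i'
  'i' (pos 8) + 10 = pos 18 = 's'
  'u' (pos 20) + 10 = pos 4 = 'e'
Result: gfzvise

gfzvise
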